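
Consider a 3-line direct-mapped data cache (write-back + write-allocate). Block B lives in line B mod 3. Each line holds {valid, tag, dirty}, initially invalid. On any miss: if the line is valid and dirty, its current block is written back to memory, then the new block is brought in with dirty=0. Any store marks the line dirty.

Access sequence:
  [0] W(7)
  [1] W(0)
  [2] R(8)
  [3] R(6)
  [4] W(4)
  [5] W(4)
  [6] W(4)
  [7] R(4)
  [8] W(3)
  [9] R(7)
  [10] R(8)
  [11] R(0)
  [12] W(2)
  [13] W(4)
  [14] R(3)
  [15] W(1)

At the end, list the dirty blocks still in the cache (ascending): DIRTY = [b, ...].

DIRTY = [1, 2]

  0 | W B7 → L1 miss [D]
  1 | W B0 → L0 miss [D]
  2 | R B8 → L2 miss [-]
  3 | R B6 → L0 miss wb→B0 [-]
  4 | W B4 → L1 miss wb→B7 [D]
  5 | W B4 → L1 hit [D]
  6 | W B4 → L1 hit [D]
  7 | R B4 → L1 hit [D]
  8 | W B3 → L0 miss [D]
  9 | R B7 → L1 miss wb→B4 [-]
  10 | R B8 → L2 hit [-]
  11 | R B0 → L0 miss wb→B3 [-]
  12 | W B2 → L2 miss [D]
  13 | W B4 → L1 miss [D]
  14 | R B3 → L0 miss [-]
  15 | W B1 → L1 miss wb→B4 [D]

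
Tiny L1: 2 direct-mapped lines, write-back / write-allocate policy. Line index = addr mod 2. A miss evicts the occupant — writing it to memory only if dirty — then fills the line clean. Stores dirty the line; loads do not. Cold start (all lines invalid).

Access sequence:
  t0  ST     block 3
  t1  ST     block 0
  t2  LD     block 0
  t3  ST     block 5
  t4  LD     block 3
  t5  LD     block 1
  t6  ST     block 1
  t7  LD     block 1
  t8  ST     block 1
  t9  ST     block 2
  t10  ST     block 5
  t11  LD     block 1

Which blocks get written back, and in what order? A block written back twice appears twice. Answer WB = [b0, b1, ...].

WB = [3, 5, 0, 1, 5]

  0 | W B3 → L1 miss [D]
  1 | W B0 → L0 miss [D]
  2 | R B0 → L0 hit [D]
  3 | W B5 → L1 miss wb→B3 [D]
  4 | R B3 → L1 miss wb→B5 [-]
  5 | R B1 → L1 miss [-]
  6 | W B1 → L1 hit [D]
  7 | R B1 → L1 hit [D]
  8 | W B1 → L1 hit [D]
  9 | W B2 → L0 miss wb→B0 [D]
  10 | W B5 → L1 miss wb→B1 [D]
  11 | R B1 → L1 miss wb→B5 [-]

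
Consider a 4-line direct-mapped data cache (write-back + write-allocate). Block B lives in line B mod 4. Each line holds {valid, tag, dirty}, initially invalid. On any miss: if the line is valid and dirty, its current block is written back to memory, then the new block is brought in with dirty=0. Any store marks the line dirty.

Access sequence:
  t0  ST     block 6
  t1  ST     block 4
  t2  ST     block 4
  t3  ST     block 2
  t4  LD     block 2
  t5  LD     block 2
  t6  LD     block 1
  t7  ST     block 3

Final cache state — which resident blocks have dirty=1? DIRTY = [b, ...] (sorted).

0: W B6 -> L2 miss  d=D]
1: W B4 -> L0 miss  d=D]
2: W B4 -> L0 hit  d=D]
3: W B2 -> L2 miss wb->B6  d=D]
4: R B2 -> L2 hit  d=D]
5: R B2 -> L2 hit  d=D]
6: R B1 -> L1 miss  d=-]
7: W B3 -> L3 miss  d=D]

DIRTY = [2, 3, 4]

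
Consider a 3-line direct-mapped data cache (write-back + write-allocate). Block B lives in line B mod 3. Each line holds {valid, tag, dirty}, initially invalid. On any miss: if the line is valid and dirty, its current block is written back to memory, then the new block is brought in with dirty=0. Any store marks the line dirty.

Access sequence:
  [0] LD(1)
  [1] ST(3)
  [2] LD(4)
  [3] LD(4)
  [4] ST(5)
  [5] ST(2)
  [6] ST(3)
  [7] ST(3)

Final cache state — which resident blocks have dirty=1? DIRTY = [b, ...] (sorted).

DIRTY = [2, 3]

0: R B1 → L1 miss [-]
1: W B3 → L0 miss [D]
2: R B4 → L1 miss [-]
3: R B4 → L1 hit [-]
4: W B5 → L2 miss [D]
5: W B2 → L2 miss wb→B5 [D]
6: W B3 → L0 hit [D]
7: W B3 → L0 hit [D]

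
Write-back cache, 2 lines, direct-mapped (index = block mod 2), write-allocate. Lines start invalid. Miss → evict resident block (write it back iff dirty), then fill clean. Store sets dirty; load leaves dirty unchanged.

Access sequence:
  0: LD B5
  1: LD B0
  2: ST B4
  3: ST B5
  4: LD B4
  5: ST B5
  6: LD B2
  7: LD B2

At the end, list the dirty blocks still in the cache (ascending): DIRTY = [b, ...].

  0 | R B5 → L1 miss [-]
  1 | R B0 → L0 miss [-]
  2 | W B4 → L0 miss [D]
  3 | W B5 → L1 hit [D]
  4 | R B4 → L0 hit [D]
  5 | W B5 → L1 hit [D]
  6 | R B2 → L0 miss wb→B4 [-]
  7 | R B2 → L0 hit [-]

DIRTY = [5]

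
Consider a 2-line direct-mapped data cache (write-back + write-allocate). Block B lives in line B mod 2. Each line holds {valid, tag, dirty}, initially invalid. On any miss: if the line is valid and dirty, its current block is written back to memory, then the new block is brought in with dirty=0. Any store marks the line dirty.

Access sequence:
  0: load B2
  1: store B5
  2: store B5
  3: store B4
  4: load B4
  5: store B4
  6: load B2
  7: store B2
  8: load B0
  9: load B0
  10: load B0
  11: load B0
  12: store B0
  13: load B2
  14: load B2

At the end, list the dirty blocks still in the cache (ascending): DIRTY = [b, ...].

0: R B2 -> L0 miss  d=-]
1: W B5 -> L1 miss  d=D]
2: W B5 -> L1 hit  d=D]
3: W B4 -> L0 miss  d=D]
4: R B4 -> L0 hit  d=D]
5: W B4 -> L0 hit  d=D]
6: R B2 -> L0 miss wb->B4  d=-]
7: W B2 -> L0 hit  d=D]
8: R B0 -> L0 miss wb->B2  d=-]
9: R B0 -> L0 hit  d=-]
10: R B0 -> L0 hit  d=-]
11: R B0 -> L0 hit  d=-]
12: W B0 -> L0 hit  d=D]
13: R B2 -> L0 miss wb->B0  d=-]
14: R B2 -> L0 hit  d=-]

DIRTY = [5]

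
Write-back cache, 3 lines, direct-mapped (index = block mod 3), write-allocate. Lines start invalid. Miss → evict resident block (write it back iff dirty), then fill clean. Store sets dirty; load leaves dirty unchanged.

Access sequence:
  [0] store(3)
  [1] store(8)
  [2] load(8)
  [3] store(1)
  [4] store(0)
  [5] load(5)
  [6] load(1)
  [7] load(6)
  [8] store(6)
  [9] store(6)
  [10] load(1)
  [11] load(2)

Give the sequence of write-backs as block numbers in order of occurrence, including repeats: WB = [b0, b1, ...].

WB = [3, 8, 0]

  0 | W B3 → L0 miss [D]
  1 | W B8 → L2 miss [D]
  2 | R B8 → L2 hit [D]
  3 | W B1 → L1 miss [D]
  4 | W B0 → L0 miss wb→B3 [D]
  5 | R B5 → L2 miss wb→B8 [-]
  6 | R B1 → L1 hit [D]
  7 | R B6 → L0 miss wb→B0 [-]
  8 | W B6 → L0 hit [D]
  9 | W B6 → L0 hit [D]
  10 | R B1 → L1 hit [D]
  11 | R B2 → L2 miss [-]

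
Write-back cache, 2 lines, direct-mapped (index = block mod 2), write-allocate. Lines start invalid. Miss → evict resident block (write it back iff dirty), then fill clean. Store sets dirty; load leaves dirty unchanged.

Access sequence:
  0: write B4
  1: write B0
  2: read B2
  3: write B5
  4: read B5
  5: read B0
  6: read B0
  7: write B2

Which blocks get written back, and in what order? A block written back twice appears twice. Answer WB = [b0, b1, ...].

0: W B4 → L0 miss [D]
1: W B0 → L0 miss wb→B4 [D]
2: R B2 → L0 miss wb→B0 [-]
3: W B5 → L1 miss [D]
4: R B5 → L1 hit [D]
5: R B0 → L0 miss [-]
6: R B0 → L0 hit [-]
7: W B2 → L0 miss [D]

WB = [4, 0]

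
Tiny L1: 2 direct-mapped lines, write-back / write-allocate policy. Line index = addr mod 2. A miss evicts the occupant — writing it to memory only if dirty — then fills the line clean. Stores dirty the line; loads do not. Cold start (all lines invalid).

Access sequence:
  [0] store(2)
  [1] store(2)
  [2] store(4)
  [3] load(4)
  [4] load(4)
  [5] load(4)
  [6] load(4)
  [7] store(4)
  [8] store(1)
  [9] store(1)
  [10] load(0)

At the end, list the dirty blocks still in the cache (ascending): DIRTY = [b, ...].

  0 | W B2 → L0 miss [D]
  1 | W B2 → L0 hit [D]
  2 | W B4 → L0 miss wb→B2 [D]
  3 | R B4 → L0 hit [D]
  4 | R B4 → L0 hit [D]
  5 | R B4 → L0 hit [D]
  6 | R B4 → L0 hit [D]
  7 | W B4 → L0 hit [D]
  8 | W B1 → L1 miss [D]
  9 | W B1 → L1 hit [D]
  10 | R B0 → L0 miss wb→B4 [-]

DIRTY = [1]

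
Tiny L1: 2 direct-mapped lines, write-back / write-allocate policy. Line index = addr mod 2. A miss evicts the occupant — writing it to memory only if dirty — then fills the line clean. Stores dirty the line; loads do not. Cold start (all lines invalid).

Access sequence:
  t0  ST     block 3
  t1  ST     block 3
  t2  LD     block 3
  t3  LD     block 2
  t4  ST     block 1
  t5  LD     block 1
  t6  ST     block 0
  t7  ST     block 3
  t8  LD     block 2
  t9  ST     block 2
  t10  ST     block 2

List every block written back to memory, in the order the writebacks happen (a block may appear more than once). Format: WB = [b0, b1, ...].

WB = [3, 1, 0]

  0 | W B3 → L1 miss [D]
  1 | W B3 → L1 hit [D]
  2 | R B3 → L1 hit [D]
  3 | R B2 → L0 miss [-]
  4 | W B1 → L1 miss wb→B3 [D]
  5 | R B1 → L1 hit [D]
  6 | W B0 → L0 miss [D]
  7 | W B3 → L1 miss wb→B1 [D]
  8 | R B2 → L0 miss wb→B0 [-]
  9 | W B2 → L0 hit [D]
  10 | W B2 → L0 hit [D]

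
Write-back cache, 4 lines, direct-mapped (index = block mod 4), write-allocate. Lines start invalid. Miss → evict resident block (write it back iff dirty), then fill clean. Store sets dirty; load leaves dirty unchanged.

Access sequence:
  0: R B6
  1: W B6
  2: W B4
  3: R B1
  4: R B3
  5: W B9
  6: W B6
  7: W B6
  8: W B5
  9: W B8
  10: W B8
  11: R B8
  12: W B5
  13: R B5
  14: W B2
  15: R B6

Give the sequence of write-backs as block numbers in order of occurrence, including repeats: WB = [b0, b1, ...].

WB = [9, 4, 6, 2]

0: R B6 → L2 miss [-]
1: W B6 → L2 hit [D]
2: W B4 → L0 miss [D]
3: R B1 → L1 miss [-]
4: R B3 → L3 miss [-]
5: W B9 → L1 miss [D]
6: W B6 → L2 hit [D]
7: W B6 → L2 hit [D]
8: W B5 → L1 miss wb→B9 [D]
9: W B8 → L0 miss wb→B4 [D]
10: W B8 → L0 hit [D]
11: R B8 → L0 hit [D]
12: W B5 → L1 hit [D]
13: R B5 → L1 hit [D]
14: W B2 → L2 miss wb→B6 [D]
15: R B6 → L2 miss wb→B2 [-]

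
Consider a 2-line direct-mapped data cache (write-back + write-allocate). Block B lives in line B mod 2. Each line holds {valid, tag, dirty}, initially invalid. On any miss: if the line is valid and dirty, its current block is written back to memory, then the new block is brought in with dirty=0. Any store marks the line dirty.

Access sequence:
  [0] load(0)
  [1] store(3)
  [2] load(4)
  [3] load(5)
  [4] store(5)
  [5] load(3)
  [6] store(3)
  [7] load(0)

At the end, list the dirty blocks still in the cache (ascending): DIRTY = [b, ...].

DIRTY = [3]

0: R B0 -> L0 miss  d=-]
1: W B3 -> L1 miss  d=D]
2: R B4 -> L0 miss  d=-]
3: R B5 -> L1 miss wb->B3  d=-]
4: W B5 -> L1 hit  d=D]
5: R B3 -> L1 miss wb->B5  d=-]
6: W B3 -> L1 hit  d=D]
7: R B0 -> L0 miss  d=-]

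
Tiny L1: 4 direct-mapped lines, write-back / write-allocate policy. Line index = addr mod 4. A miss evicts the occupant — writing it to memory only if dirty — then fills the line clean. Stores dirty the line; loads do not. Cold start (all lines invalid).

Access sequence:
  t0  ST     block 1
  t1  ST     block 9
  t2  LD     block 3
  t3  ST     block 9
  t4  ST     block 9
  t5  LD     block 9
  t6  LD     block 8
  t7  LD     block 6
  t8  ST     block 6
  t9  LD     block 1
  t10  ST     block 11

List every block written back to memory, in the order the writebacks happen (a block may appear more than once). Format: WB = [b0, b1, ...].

WB = [1, 9]

  0 | W B1 → L1 miss [D]
  1 | W B9 → L1 miss wb→B1 [D]
  2 | R B3 → L3 miss [-]
  3 | W B9 → L1 hit [D]
  4 | W B9 → L1 hit [D]
  5 | R B9 → L1 hit [D]
  6 | R B8 → L0 miss [-]
  7 | R B6 → L2 miss [-]
  8 | W B6 → L2 hit [D]
  9 | R B1 → L1 miss wb→B9 [-]
  10 | W B11 → L3 miss [D]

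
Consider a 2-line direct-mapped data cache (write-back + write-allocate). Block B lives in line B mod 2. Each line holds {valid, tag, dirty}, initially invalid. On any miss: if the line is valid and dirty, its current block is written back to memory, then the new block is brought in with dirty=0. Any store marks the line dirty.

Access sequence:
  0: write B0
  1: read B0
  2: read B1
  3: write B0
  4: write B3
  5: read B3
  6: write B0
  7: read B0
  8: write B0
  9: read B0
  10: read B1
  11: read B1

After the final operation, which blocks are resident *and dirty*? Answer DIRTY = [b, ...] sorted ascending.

DIRTY = [0]

  0 | W B0 → L0 miss [D]
  1 | R B0 → L0 hit [D]
  2 | R B1 → L1 miss [-]
  3 | W B0 → L0 hit [D]
  4 | W B3 → L1 miss [D]
  5 | R B3 → L1 hit [D]
  6 | W B0 → L0 hit [D]
  7 | R B0 → L0 hit [D]
  8 | W B0 → L0 hit [D]
  9 | R B0 → L0 hit [D]
  10 | R B1 → L1 miss wb→B3 [-]
  11 | R B1 → L1 hit [-]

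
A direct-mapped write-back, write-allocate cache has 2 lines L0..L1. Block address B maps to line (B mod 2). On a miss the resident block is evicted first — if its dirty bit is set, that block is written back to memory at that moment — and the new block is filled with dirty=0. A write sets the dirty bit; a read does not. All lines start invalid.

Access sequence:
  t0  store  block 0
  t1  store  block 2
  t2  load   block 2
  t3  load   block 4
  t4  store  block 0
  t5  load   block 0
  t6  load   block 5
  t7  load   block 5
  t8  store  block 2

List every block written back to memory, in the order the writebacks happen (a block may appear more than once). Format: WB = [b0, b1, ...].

WB = [0, 2, 0]

  0 | W B0 → L0 miss [D]
  1 | W B2 → L0 miss wb→B0 [D]
  2 | R B2 → L0 hit [D]
  3 | R B4 → L0 miss wb→B2 [-]
  4 | W B0 → L0 miss [D]
  5 | R B0 → L0 hit [D]
  6 | R B5 → L1 miss [-]
  7 | R B5 → L1 hit [-]
  8 | W B2 → L0 miss wb→B0 [D]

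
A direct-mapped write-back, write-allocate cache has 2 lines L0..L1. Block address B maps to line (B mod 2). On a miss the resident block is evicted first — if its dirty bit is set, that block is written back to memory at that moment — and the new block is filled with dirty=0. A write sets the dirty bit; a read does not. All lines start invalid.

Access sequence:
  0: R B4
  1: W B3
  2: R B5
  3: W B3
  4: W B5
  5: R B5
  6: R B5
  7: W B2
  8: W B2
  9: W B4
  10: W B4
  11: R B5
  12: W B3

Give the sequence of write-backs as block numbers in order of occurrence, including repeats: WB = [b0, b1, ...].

WB = [3, 3, 2, 5]

0: R B4 -> L0 miss  d=-]
1: W B3 -> L1 miss  d=D]
2: R B5 -> L1 miss wb->B3  d=-]
3: W B3 -> L1 miss  d=D]
4: W B5 -> L1 miss wb->B3  d=D]
5: R B5 -> L1 hit  d=D]
6: R B5 -> L1 hit  d=D]
7: W B2 -> L0 miss  d=D]
8: W B2 -> L0 hit  d=D]
9: W B4 -> L0 miss wb->B2  d=D]
10: W B4 -> L0 hit  d=D]
11: R B5 -> L1 hit  d=D]
12: W B3 -> L1 miss wb->B5  d=D]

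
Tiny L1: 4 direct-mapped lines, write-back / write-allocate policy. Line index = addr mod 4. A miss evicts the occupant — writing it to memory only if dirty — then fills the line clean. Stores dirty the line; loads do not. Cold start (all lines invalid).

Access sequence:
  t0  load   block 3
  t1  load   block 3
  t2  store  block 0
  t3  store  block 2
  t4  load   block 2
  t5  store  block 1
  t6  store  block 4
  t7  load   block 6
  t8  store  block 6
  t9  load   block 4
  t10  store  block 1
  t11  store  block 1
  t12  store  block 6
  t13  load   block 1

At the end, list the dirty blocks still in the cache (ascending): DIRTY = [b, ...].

0: R B3 -> L3 miss  d=-]
1: R B3 -> L3 hit  d=-]
2: W B0 -> L0 miss  d=D]
3: W B2 -> L2 miss  d=D]
4: R B2 -> L2 hit  d=D]
5: W B1 -> L1 miss  d=D]
6: W B4 -> L0 miss wb->B0  d=D]
7: R B6 -> L2 miss wb->B2  d=-]
8: W B6 -> L2 hit  d=D]
9: R B4 -> L0 hit  d=D]
10: W B1 -> L1 hit  d=D]
11: W B1 -> L1 hit  d=D]
12: W B6 -> L2 hit  d=D]
13: R B1 -> L1 hit  d=D]

DIRTY = [1, 4, 6]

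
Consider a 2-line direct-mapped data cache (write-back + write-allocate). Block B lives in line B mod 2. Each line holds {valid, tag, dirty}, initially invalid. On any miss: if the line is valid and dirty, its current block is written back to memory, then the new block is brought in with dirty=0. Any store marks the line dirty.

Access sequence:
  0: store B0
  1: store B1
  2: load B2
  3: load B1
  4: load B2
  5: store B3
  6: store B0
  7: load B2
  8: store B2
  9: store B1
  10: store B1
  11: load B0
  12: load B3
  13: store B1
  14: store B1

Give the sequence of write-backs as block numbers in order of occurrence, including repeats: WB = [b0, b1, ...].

  0 | W B0 → L0 miss [D]
  1 | W B1 → L1 miss [D]
  2 | R B2 → L0 miss wb→B0 [-]
  3 | R B1 → L1 hit [D]
  4 | R B2 → L0 hit [-]
  5 | W B3 → L1 miss wb→B1 [D]
  6 | W B0 → L0 miss [D]
  7 | R B2 → L0 miss wb→B0 [-]
  8 | W B2 → L0 hit [D]
  9 | W B1 → L1 miss wb→B3 [D]
  10 | W B1 → L1 hit [D]
  11 | R B0 → L0 miss wb→B2 [-]
  12 | R B3 → L1 miss wb→B1 [-]
  13 | W B1 → L1 miss [D]
  14 | W B1 → L1 hit [D]

WB = [0, 1, 0, 3, 2, 1]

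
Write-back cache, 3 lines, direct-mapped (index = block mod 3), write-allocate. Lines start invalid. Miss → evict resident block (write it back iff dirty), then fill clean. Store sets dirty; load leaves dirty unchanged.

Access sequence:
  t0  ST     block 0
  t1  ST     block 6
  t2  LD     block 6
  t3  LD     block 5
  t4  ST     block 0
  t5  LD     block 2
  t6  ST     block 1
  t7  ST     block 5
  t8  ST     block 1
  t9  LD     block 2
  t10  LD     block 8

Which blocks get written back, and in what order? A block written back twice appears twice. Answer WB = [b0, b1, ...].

0: W B0 → L0 miss [D]
1: W B6 → L0 miss wb→B0 [D]
2: R B6 → L0 hit [D]
3: R B5 → L2 miss [-]
4: W B0 → L0 miss wb→B6 [D]
5: R B2 → L2 miss [-]
6: W B1 → L1 miss [D]
7: W B5 → L2 miss [D]
8: W B1 → L1 hit [D]
9: R B2 → L2 miss wb→B5 [-]
10: R B8 → L2 miss [-]

WB = [0, 6, 5]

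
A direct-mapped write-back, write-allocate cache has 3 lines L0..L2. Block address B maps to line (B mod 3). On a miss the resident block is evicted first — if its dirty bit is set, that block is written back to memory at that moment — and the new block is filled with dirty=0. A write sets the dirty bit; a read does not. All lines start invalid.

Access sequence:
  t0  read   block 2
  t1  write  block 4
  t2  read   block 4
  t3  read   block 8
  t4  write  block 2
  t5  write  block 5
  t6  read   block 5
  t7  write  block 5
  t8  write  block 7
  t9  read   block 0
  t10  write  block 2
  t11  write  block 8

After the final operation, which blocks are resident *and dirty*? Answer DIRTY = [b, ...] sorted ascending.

  0 | R B2 → L2 miss [-]
  1 | W B4 → L1 miss [D]
  2 | R B4 → L1 hit [D]
  3 | R B8 → L2 miss [-]
  4 | W B2 → L2 miss [D]
  5 | W B5 → L2 miss wb→B2 [D]
  6 | R B5 → L2 hit [D]
  7 | W B5 → L2 hit [D]
  8 | W B7 → L1 miss wb→B4 [D]
  9 | R B0 → L0 miss [-]
  10 | W B2 → L2 miss wb→B5 [D]
  11 | W B8 → L2 miss wb→B2 [D]

DIRTY = [7, 8]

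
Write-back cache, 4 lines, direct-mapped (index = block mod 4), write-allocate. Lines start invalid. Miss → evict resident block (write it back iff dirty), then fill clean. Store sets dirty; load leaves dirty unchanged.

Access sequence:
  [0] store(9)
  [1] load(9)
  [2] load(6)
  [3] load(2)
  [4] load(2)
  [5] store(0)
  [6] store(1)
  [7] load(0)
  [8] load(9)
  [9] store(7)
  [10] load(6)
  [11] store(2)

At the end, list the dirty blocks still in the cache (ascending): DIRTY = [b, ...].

DIRTY = [0, 2, 7]

0: W B9 → L1 miss [D]
1: R B9 → L1 hit [D]
2: R B6 → L2 miss [-]
3: R B2 → L2 miss [-]
4: R B2 → L2 hit [-]
5: W B0 → L0 miss [D]
6: W B1 → L1 miss wb→B9 [D]
7: R B0 → L0 hit [D]
8: R B9 → L1 miss wb→B1 [-]
9: W B7 → L3 miss [D]
10: R B6 → L2 miss [-]
11: W B2 → L2 miss [D]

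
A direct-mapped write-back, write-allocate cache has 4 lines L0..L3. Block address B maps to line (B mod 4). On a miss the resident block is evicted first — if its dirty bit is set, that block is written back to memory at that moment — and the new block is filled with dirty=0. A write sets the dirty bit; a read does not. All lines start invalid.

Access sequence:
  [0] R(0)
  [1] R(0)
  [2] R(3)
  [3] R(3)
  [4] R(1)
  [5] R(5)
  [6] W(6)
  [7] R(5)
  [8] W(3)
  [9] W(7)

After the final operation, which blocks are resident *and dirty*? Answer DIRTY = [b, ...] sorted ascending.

DIRTY = [6, 7]

  0 | R B0 → L0 miss [-]
  1 | R B0 → L0 hit [-]
  2 | R B3 → L3 miss [-]
  3 | R B3 → L3 hit [-]
  4 | R B1 → L1 miss [-]
  5 | R B5 → L1 miss [-]
  6 | W B6 → L2 miss [D]
  7 | R B5 → L1 hit [-]
  8 | W B3 → L3 hit [D]
  9 | W B7 → L3 miss wb→B3 [D]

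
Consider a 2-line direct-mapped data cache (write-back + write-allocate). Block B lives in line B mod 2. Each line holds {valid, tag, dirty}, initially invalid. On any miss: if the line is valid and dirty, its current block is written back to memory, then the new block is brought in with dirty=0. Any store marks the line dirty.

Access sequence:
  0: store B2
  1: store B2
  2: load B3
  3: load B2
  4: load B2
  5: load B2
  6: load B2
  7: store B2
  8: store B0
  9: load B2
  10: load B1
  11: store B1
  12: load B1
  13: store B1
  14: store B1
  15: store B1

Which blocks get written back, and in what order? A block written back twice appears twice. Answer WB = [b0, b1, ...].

  0 | W B2 → L0 miss [D]
  1 | W B2 → L0 hit [D]
  2 | R B3 → L1 miss [-]
  3 | R B2 → L0 hit [D]
  4 | R B2 → L0 hit [D]
  5 | R B2 → L0 hit [D]
  6 | R B2 → L0 hit [D]
  7 | W B2 → L0 hit [D]
  8 | W B0 → L0 miss wb→B2 [D]
  9 | R B2 → L0 miss wb→B0 [-]
  10 | R B1 → L1 miss [-]
  11 | W B1 → L1 hit [D]
  12 | R B1 → L1 hit [D]
  13 | W B1 → L1 hit [D]
  14 | W B1 → L1 hit [D]
  15 | W B1 → L1 hit [D]

WB = [2, 0]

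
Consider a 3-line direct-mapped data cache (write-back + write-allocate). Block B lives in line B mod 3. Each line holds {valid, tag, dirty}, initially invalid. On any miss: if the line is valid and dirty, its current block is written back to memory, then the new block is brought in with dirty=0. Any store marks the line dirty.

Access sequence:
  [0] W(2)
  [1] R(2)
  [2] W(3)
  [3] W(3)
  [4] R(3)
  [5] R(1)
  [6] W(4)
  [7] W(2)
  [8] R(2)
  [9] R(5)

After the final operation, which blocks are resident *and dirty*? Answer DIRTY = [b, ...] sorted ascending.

0: W B2 → L2 miss [D]
1: R B2 → L2 hit [D]
2: W B3 → L0 miss [D]
3: W B3 → L0 hit [D]
4: R B3 → L0 hit [D]
5: R B1 → L1 miss [-]
6: W B4 → L1 miss [D]
7: W B2 → L2 hit [D]
8: R B2 → L2 hit [D]
9: R B5 → L2 miss wb→B2 [-]

DIRTY = [3, 4]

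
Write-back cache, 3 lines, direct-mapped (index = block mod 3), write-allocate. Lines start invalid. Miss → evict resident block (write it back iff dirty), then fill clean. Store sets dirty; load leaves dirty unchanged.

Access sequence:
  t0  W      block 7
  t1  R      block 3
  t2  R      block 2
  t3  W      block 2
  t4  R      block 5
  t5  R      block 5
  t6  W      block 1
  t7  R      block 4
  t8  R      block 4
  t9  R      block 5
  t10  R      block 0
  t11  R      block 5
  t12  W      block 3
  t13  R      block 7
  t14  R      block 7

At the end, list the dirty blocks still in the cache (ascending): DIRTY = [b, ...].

0: W B7 -> L1 miss  d=D]
1: R B3 -> L0 miss  d=-]
2: R B2 -> L2 miss  d=-]
3: W B2 -> L2 hit  d=D]
4: R B5 -> L2 miss wb->B2  d=-]
5: R B5 -> L2 hit  d=-]
6: W B1 -> L1 miss wb->B7  d=D]
7: R B4 -> L1 miss wb->B1  d=-]
8: R B4 -> L1 hit  d=-]
9: R B5 -> L2 hit  d=-]
10: R B0 -> L0 miss  d=-]
11: R B5 -> L2 hit  d=-]
12: W B3 -> L0 miss  d=D]
13: R B7 -> L1 miss  d=-]
14: R B7 -> L1 hit  d=-]

DIRTY = [3]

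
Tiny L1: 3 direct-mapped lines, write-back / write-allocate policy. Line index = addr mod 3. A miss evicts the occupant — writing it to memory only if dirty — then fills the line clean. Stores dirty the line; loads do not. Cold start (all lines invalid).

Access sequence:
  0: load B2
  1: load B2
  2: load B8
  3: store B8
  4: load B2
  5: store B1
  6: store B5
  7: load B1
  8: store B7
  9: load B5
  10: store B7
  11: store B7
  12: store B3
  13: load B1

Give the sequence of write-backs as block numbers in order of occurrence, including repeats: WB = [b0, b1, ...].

  0 | R B2 → L2 miss [-]
  1 | R B2 → L2 hit [-]
  2 | R B8 → L2 miss [-]
  3 | W B8 → L2 hit [D]
  4 | R B2 → L2 miss wb→B8 [-]
  5 | W B1 → L1 miss [D]
  6 | W B5 → L2 miss [D]
  7 | R B1 → L1 hit [D]
  8 | W B7 → L1 miss wb→B1 [D]
  9 | R B5 → L2 hit [D]
  10 | W B7 → L1 hit [D]
  11 | W B7 → L1 hit [D]
  12 | W B3 → L0 miss [D]
  13 | R B1 → L1 miss wb→B7 [-]

WB = [8, 1, 7]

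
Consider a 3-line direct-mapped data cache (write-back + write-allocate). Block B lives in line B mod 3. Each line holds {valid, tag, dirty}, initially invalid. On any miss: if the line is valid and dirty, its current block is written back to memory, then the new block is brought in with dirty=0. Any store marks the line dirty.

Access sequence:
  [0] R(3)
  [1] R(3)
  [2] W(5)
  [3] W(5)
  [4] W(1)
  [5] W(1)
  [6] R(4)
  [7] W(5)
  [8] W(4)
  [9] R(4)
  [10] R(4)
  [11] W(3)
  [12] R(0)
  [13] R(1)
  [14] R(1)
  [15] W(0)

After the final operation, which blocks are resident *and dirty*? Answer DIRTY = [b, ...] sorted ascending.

0: R B3 → L0 miss [-]
1: R B3 → L0 hit [-]
2: W B5 → L2 miss [D]
3: W B5 → L2 hit [D]
4: W B1 → L1 miss [D]
5: W B1 → L1 hit [D]
6: R B4 → L1 miss wb→B1 [-]
7: W B5 → L2 hit [D]
8: W B4 → L1 hit [D]
9: R B4 → L1 hit [D]
10: R B4 → L1 hit [D]
11: W B3 → L0 hit [D]
12: R B0 → L0 miss wb→B3 [-]
13: R B1 → L1 miss wb→B4 [-]
14: R B1 → L1 hit [-]
15: W B0 → L0 hit [D]

DIRTY = [0, 5]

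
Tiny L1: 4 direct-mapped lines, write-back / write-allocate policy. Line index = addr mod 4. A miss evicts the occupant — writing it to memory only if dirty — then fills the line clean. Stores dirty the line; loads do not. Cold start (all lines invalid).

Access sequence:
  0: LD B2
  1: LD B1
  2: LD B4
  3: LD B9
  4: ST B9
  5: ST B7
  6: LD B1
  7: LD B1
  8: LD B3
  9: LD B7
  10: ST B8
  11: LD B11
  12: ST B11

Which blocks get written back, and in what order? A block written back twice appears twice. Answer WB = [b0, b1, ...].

0: R B2 -> L2 miss  d=-]
1: R B1 -> L1 miss  d=-]
2: R B4 -> L0 miss  d=-]
3: R B9 -> L1 miss  d=-]
4: W B9 -> L1 hit  d=D]
5: W B7 -> L3 miss  d=D]
6: R B1 -> L1 miss wb->B9  d=-]
7: R B1 -> L1 hit  d=-]
8: R B3 -> L3 miss wb->B7  d=-]
9: R B7 -> L3 miss  d=-]
10: W B8 -> L0 miss  d=D]
11: R B11 -> L3 miss  d=-]
12: W B11 -> L3 hit  d=D]

WB = [9, 7]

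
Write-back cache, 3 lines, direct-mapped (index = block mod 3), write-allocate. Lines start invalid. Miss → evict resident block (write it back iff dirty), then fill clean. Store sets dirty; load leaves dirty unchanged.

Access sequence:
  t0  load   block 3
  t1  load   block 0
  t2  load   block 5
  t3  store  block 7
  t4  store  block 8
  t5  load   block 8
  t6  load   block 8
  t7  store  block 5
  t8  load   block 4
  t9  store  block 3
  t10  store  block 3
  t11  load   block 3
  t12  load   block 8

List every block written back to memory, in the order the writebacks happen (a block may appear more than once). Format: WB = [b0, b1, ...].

  0 | R B3 → L0 miss [-]
  1 | R B0 → L0 miss [-]
  2 | R B5 → L2 miss [-]
  3 | W B7 → L1 miss [D]
  4 | W B8 → L2 miss [D]
  5 | R B8 → L2 hit [D]
  6 | R B8 → L2 hit [D]
  7 | W B5 → L2 miss wb→B8 [D]
  8 | R B4 → L1 miss wb→B7 [-]
  9 | W B3 → L0 miss [D]
  10 | W B3 → L0 hit [D]
  11 | R B3 → L0 hit [D]
  12 | R B8 → L2 miss wb→B5 [-]

WB = [8, 7, 5]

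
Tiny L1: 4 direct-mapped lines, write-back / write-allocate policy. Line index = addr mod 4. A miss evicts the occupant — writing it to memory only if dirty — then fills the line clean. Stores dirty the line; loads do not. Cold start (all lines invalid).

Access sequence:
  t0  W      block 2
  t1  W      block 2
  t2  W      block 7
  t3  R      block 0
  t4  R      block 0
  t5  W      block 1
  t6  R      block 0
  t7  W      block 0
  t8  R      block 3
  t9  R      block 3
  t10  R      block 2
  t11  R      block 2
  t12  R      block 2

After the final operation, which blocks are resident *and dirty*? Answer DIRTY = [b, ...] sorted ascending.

DIRTY = [0, 1, 2]

0: W B2 -> L2 miss  d=D]
1: W B2 -> L2 hit  d=D]
2: W B7 -> L3 miss  d=D]
3: R B0 -> L0 miss  d=-]
4: R B0 -> L0 hit  d=-]
5: W B1 -> L1 miss  d=D]
6: R B0 -> L0 hit  d=-]
7: W B0 -> L0 hit  d=D]
8: R B3 -> L3 miss wb->B7  d=-]
9: R B3 -> L3 hit  d=-]
10: R B2 -> L2 hit  d=D]
11: R B2 -> L2 hit  d=D]
12: R B2 -> L2 hit  d=D]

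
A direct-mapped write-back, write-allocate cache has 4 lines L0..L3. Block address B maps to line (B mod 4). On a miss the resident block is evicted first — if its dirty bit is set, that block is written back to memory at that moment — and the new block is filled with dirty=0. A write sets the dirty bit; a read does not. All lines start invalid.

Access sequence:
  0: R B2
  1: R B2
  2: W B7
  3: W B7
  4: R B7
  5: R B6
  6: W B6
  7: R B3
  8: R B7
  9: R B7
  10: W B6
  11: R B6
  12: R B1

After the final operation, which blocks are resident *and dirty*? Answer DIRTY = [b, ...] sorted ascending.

0: R B2 → L2 miss [-]
1: R B2 → L2 hit [-]
2: W B7 → L3 miss [D]
3: W B7 → L3 hit [D]
4: R B7 → L3 hit [D]
5: R B6 → L2 miss [-]
6: W B6 → L2 hit [D]
7: R B3 → L3 miss wb→B7 [-]
8: R B7 → L3 miss [-]
9: R B7 → L3 hit [-]
10: W B6 → L2 hit [D]
11: R B6 → L2 hit [D]
12: R B1 → L1 miss [-]

DIRTY = [6]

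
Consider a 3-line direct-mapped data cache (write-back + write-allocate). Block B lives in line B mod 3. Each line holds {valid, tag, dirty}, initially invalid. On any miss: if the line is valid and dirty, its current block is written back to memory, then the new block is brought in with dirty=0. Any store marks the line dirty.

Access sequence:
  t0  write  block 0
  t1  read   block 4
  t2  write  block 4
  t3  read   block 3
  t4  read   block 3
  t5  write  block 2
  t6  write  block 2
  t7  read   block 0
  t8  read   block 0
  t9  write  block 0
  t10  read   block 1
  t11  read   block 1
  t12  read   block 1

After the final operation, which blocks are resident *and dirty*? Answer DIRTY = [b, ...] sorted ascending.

0: W B0 → L0 miss [D]
1: R B4 → L1 miss [-]
2: W B4 → L1 hit [D]
3: R B3 → L0 miss wb→B0 [-]
4: R B3 → L0 hit [-]
5: W B2 → L2 miss [D]
6: W B2 → L2 hit [D]
7: R B0 → L0 miss [-]
8: R B0 → L0 hit [-]
9: W B0 → L0 hit [D]
10: R B1 → L1 miss wb→B4 [-]
11: R B1 → L1 hit [-]
12: R B1 → L1 hit [-]

DIRTY = [0, 2]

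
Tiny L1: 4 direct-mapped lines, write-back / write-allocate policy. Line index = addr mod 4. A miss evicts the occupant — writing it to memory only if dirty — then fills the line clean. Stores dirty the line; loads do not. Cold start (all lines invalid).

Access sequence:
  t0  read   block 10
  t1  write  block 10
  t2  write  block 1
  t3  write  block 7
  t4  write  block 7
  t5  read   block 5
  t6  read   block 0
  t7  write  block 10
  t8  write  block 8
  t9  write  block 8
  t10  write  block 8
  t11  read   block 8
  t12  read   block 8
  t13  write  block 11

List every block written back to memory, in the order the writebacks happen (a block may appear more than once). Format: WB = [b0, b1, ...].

0: R B10 -> L2 miss  d=-]
1: W B10 -> L2 hit  d=D]
2: W B1 -> L1 miss  d=D]
3: W B7 -> L3 miss  d=D]
4: W B7 -> L3 hit  d=D]
5: R B5 -> L1 miss wb->B1  d=-]
6: R B0 -> L0 miss  d=-]
7: W B10 -> L2 hit  d=D]
8: W B8 -> L0 miss  d=D]
9: W B8 -> L0 hit  d=D]
10: W B8 -> L0 hit  d=D]
11: R B8 -> L0 hit  d=D]
12: R B8 -> L0 hit  d=D]
13: W B11 -> L3 miss wb->B7  d=D]

WB = [1, 7]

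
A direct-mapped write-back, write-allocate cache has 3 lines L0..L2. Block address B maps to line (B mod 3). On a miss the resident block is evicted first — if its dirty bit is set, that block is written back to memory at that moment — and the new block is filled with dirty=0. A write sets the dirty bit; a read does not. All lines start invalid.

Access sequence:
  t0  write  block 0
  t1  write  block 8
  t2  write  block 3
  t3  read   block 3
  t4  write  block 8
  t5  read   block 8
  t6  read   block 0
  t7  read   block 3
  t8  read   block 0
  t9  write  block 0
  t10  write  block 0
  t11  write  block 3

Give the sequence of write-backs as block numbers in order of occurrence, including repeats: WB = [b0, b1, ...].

WB = [0, 3, 0]

0: W B0 -> L0 miss  d=D]
1: W B8 -> L2 miss  d=D]
2: W B3 -> L0 miss wb->B0  d=D]
3: R B3 -> L0 hit  d=D]
4: W B8 -> L2 hit  d=D]
5: R B8 -> L2 hit  d=D]
6: R B0 -> L0 miss wb->B3  d=-]
7: R B3 -> L0 miss  d=-]
8: R B0 -> L0 miss  d=-]
9: W B0 -> L0 hit  d=D]
10: W B0 -> L0 hit  d=D]
11: W B3 -> L0 miss wb->B0  d=D]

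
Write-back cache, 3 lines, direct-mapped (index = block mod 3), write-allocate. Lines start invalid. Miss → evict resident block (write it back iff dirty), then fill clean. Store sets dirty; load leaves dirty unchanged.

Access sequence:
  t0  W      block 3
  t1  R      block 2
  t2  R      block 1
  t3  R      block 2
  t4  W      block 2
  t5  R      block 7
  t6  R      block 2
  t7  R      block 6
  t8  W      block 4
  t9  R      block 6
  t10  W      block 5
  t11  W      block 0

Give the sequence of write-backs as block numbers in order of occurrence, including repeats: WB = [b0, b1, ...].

0: W B3 → L0 miss [D]
1: R B2 → L2 miss [-]
2: R B1 → L1 miss [-]
3: R B2 → L2 hit [-]
4: W B2 → L2 hit [D]
5: R B7 → L1 miss [-]
6: R B2 → L2 hit [D]
7: R B6 → L0 miss wb→B3 [-]
8: W B4 → L1 miss [D]
9: R B6 → L0 hit [-]
10: W B5 → L2 miss wb→B2 [D]
11: W B0 → L0 miss [D]

WB = [3, 2]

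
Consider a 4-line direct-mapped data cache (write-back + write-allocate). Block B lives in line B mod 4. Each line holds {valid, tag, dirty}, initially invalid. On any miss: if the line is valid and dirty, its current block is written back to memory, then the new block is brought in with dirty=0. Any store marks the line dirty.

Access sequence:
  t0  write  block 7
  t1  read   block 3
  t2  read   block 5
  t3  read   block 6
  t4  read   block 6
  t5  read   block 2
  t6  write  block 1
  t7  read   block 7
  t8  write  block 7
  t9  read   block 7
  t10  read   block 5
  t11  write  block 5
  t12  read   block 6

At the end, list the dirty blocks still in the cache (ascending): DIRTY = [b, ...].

DIRTY = [5, 7]

0: W B7 -> L3 miss  d=D]
1: R B3 -> L3 miss wb->B7  d=-]
2: R B5 -> L1 miss  d=-]
3: R B6 -> L2 miss  d=-]
4: R B6 -> L2 hit  d=-]
5: R B2 -> L2 miss  d=-]
6: W B1 -> L1 miss  d=D]
7: R B7 -> L3 miss  d=-]
8: W B7 -> L3 hit  d=D]
9: R B7 -> L3 hit  d=D]
10: R B5 -> L1 miss wb->B1  d=-]
11: W B5 -> L1 hit  d=D]
12: R B6 -> L2 miss  d=-]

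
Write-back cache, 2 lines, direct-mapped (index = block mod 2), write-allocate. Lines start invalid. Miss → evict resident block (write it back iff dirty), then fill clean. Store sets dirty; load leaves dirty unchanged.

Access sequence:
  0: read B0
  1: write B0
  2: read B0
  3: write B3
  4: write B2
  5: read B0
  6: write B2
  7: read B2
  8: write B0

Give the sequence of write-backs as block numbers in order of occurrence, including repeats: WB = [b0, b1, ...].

WB = [0, 2, 2]

0: R B0 → L0 miss [-]
1: W B0 → L0 hit [D]
2: R B0 → L0 hit [D]
3: W B3 → L1 miss [D]
4: W B2 → L0 miss wb→B0 [D]
5: R B0 → L0 miss wb→B2 [-]
6: W B2 → L0 miss [D]
7: R B2 → L0 hit [D]
8: W B0 → L0 miss wb→B2 [D]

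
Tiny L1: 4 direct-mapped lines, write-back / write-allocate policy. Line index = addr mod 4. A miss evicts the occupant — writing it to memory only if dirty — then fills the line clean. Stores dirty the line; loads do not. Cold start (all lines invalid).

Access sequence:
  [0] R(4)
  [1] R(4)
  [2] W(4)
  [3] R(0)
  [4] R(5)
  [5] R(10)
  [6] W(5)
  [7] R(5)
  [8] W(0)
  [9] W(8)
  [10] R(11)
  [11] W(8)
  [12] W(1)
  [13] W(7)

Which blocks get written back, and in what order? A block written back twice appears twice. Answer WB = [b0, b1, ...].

WB = [4, 0, 5]

  0 | R B4 → L0 miss [-]
  1 | R B4 → L0 hit [-]
  2 | W B4 → L0 hit [D]
  3 | R B0 → L0 miss wb→B4 [-]
  4 | R B5 → L1 miss [-]
  5 | R B10 → L2 miss [-]
  6 | W B5 → L1 hit [D]
  7 | R B5 → L1 hit [D]
  8 | W B0 → L0 hit [D]
  9 | W B8 → L0 miss wb→B0 [D]
  10 | R B11 → L3 miss [-]
  11 | W B8 → L0 hit [D]
  12 | W B1 → L1 miss wb→B5 [D]
  13 | W B7 → L3 miss [D]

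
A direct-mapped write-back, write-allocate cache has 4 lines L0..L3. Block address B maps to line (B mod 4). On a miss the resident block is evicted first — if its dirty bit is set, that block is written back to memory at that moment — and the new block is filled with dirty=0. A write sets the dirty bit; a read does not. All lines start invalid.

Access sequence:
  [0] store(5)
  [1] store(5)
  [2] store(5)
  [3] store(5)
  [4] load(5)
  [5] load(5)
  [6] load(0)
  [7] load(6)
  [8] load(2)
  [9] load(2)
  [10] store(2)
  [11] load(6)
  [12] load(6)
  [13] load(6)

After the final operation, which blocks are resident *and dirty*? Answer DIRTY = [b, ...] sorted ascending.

DIRTY = [5]

0: W B5 -> L1 miss  d=D]
1: W B5 -> L1 hit  d=D]
2: W B5 -> L1 hit  d=D]
3: W B5 -> L1 hit  d=D]
4: R B5 -> L1 hit  d=D]
5: R B5 -> L1 hit  d=D]
6: R B0 -> L0 miss  d=-]
7: R B6 -> L2 miss  d=-]
8: R B2 -> L2 miss  d=-]
9: R B2 -> L2 hit  d=-]
10: W B2 -> L2 hit  d=D]
11: R B6 -> L2 miss wb->B2  d=-]
12: R B6 -> L2 hit  d=-]
13: R B6 -> L2 hit  d=-]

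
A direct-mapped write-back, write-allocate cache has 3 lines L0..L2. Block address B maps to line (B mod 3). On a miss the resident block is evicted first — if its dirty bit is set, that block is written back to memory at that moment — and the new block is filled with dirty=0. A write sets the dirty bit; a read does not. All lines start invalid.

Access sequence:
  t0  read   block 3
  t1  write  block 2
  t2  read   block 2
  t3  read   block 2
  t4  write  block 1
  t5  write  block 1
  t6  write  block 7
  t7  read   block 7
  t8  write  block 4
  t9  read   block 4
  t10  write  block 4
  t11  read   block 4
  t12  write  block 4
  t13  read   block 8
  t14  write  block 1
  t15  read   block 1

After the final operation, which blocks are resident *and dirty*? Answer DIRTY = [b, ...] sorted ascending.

  0 | R B3 → L0 miss [-]
  1 | W B2 → L2 miss [D]
  2 | R B2 → L2 hit [D]
  3 | R B2 → L2 hit [D]
  4 | W B1 → L1 miss [D]
  5 | W B1 → L1 hit [D]
  6 | W B7 → L1 miss wb→B1 [D]
  7 | R B7 → L1 hit [D]
  8 | W B4 → L1 miss wb→B7 [D]
  9 | R B4 → L1 hit [D]
  10 | W B4 → L1 hit [D]
  11 | R B4 → L1 hit [D]
  12 | W B4 → L1 hit [D]
  13 | R B8 → L2 miss wb→B2 [-]
  14 | W B1 → L1 miss wb→B4 [D]
  15 | R B1 → L1 hit [D]

DIRTY = [1]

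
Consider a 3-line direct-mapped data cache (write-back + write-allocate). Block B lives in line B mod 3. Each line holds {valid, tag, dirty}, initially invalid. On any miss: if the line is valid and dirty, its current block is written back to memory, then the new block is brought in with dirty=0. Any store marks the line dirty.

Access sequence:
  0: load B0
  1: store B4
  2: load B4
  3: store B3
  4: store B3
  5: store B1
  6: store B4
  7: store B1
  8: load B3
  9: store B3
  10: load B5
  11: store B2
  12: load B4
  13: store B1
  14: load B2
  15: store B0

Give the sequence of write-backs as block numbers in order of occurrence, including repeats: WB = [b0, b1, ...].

  0 | R B0 → L0 miss [-]
  1 | W B4 → L1 miss [D]
  2 | R B4 → L1 hit [D]
  3 | W B3 → L0 miss [D]
  4 | W B3 → L0 hit [D]
  5 | W B1 → L1 miss wb→B4 [D]
  6 | W B4 → L1 miss wb→B1 [D]
  7 | W B1 → L1 miss wb→B4 [D]
  8 | R B3 → L0 hit [D]
  9 | W B3 → L0 hit [D]
  10 | R B5 → L2 miss [-]
  11 | W B2 → L2 miss [D]
  12 | R B4 → L1 miss wb→B1 [-]
  13 | W B1 → L1 miss [D]
  14 | R B2 → L2 hit [D]
  15 | W B0 → L0 miss wb→B3 [D]

WB = [4, 1, 4, 1, 3]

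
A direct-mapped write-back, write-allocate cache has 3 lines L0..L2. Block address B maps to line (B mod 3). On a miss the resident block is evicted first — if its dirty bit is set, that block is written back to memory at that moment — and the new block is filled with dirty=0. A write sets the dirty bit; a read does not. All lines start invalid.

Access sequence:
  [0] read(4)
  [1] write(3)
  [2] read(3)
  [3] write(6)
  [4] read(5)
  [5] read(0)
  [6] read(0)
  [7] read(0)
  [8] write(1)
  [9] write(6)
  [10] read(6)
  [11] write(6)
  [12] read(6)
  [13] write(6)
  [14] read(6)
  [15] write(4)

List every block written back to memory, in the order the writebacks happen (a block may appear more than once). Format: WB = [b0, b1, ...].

WB = [3, 6, 1]

  0 | R B4 → L1 miss [-]
  1 | W B3 → L0 miss [D]
  2 | R B3 → L0 hit [D]
  3 | W B6 → L0 miss wb→B3 [D]
  4 | R B5 → L2 miss [-]
  5 | R B0 → L0 miss wb→B6 [-]
  6 | R B0 → L0 hit [-]
  7 | R B0 → L0 hit [-]
  8 | W B1 → L1 miss [D]
  9 | W B6 → L0 miss [D]
  10 | R B6 → L0 hit [D]
  11 | W B6 → L0 hit [D]
  12 | R B6 → L0 hit [D]
  13 | W B6 → L0 hit [D]
  14 | R B6 → L0 hit [D]
  15 | W B4 → L1 miss wb→B1 [D]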